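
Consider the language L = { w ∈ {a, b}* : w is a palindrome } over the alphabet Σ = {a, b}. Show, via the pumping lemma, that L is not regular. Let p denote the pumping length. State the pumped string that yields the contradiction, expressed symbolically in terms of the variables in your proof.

a^{p+k} b a^p

Assume L is regular. Let p be the pumping length given by the pumping lemma.
Take w = a^p b a^p, a palindrome of length 2p+1 ≥ p.
Write w = xyz as guaranteed by the lemma, with |xy| ≤ p and |y| ≥ 1.
Since the first p symbols of w are all a's and |xy| ≤ p, y lies entirely in the leading a-block: y = a^k for some k with 1 ≤ k ≤ p.
Pump with i = 2: xy^2z = a^{p+k} b a^p. Its reverse is a^p b a^{p+k}, which differs from xy^2z since k ≥ 1. So xy^2z is not a palindrome and xy^2z ∉ L.
This contradicts the pumping lemma, so L is not regular.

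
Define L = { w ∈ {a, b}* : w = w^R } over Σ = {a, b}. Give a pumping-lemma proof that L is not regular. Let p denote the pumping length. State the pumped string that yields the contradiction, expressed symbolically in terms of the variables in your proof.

a^{p+k} b a^p

Suppose for contradiction that L is regular, and let p be the pumping length.
Take w = a^p b a^p, a palindrome of length 2p+1 ≥ p.
By the pumping lemma, w = xyz with |xy| ≤ p and y is nonempty.
Since the first p symbols of w are all a's and |xy| ≤ p, y lies entirely in the leading a-block: y = a^k for some k with 1 ≤ k ≤ p.
Pump with i = 2: xy^2z = a^{p+k} b a^p. Its reverse is a^p b a^{p+k}, which differs from xy^2z since k ≥ 1. So xy^2z is not a palindrome and xy^2z ∉ L.
This contradicts the pumping lemma, so L is not regular.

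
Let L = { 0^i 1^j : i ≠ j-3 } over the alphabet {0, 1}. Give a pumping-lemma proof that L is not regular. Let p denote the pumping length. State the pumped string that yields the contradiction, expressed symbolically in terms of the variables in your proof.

Toward a contradiction, assume L is regular with pumping length p.
Choose w = 0^p 1^{p+p!+3}. Since p ≠ (p+p!+3)-3 = p+p!, w ∈ L; and |w| ≥ p.
By the pumping lemma, w = xyz with |xy| ≤ p and y is nonempty.
Since the first p symbols of w are all 0's and |xy| ≤ p, y lies entirely in the leading 0-block: y = 0^k for some k with 1 ≤ k ≤ p.
Since 1 ≤ k ≤ p, k divides p!; set t = 1 + p!/k. Then xy^t z has p + (p!/k)·k = p + p! copies of 0. Now the 0-count is p+p! and (1-count)-3 = (p+p!+3)-3 = p+p!, so i ≠ j-3 fails. So xy^t z = 0^{p+p!} 1^{p+p!+3} ∉ L.
This is a contradiction; hence L is not regular.

0^{p+p!} 1^{p+p!+3}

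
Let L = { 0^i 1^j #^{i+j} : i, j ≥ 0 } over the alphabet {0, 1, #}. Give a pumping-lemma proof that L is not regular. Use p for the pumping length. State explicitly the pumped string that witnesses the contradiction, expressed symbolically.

Toward a contradiction, assume L is regular with pumping length p.
Take w = 0^p 1^p #^{2p} ∈ L (with i=j=p, i+j=2p), |w| = 4p ≥ p.
The pumping lemma gives a decomposition w = xyz where |xy| ≤ p and |y| > 0.
Because |xy| ≤ p and w begins with p copies of 0, we have y = 0^k with 1 ≤ k ≤ p.
Consider xy^2z = 0^{p+k} 1^p #^{2p}. Now the 0- and 1-counts sum to 2p+k, but the #-count is 2p ≠ 2p+k. So xy^2z ∉ L.
This contradicts the pumping lemma, so L is not regular.

0^{p+k} 1^p #^{2p}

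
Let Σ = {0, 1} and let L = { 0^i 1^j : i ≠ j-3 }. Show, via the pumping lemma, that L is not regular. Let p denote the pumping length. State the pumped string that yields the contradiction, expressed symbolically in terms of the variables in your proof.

0^{p+p!} 1^{p+p!+3}

Assume L is regular. Let p be the pumping length given by the pumping lemma.
Choose w = 0^p 1^{p+p!+3}. Since p ≠ (p+p!+3)-3 = p+p!, w ∈ L; and |w| ≥ p.
Write w = xyz as guaranteed by the lemma, with |xy| ≤ p and |y| > 0.
The first p characters of w are 0's, so xy (and hence y) consists only of 0's. Write y = 0^k, 1 ≤ k ≤ p.
Since 1 ≤ k ≤ p, k divides p!; set t = 1 + p!/k. Then xy^t z has p + (p!/k)·k = p + p! copies of 0. Now the 0-count is p+p! and (1-count)-3 = (p+p!+3)-3 = p+p!, so i ≠ j-3 fails. So xy^t z = 0^{p+p!} 1^{p+p!+3} ∉ L.
This is a contradiction; hence L is not regular.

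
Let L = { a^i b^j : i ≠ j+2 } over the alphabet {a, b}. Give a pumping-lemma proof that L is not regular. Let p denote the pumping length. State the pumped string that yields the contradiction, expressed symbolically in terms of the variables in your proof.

a^{p+p!} b^{p+p!-2}

Suppose for contradiction that L is regular, and let p be the pumping length.
Choose w = a^p b^{p+p!-2}. Since p ≠ (p+p!-2)+2 = p+p!, w ∈ L; and |w| ≥ p.
The pumping lemma gives a decomposition w = xyz where |xy| ≤ p and |y| ≥ 1.
The first p characters of w are a's, so xy (and hence y) consists only of a's. Write y = a^k, 1 ≤ k ≤ p.
Since 1 ≤ k ≤ p, k divides p!; set t = 1 + p!/k. Then xy^t z has p + (p!/k)·k = p + p! copies of a. Now the a-count is p+p! and (b-count)+2 = (p+p!-2)+2 = p+p!, so i ≠ j+2 fails. So xy^t z = a^{p+p!} b^{p+p!-2} ∉ L.
This contradicts the pumping lemma, so L is not regular.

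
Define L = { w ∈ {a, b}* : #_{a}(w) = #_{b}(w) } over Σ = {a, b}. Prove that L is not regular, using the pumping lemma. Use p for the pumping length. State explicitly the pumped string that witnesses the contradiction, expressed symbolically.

a^{p+k} b^p

Assume L is regular. Let p be the pumping length given by the pumping lemma.
Choose w = a^p b^p ∈ L with |w| = 2p ≥ p.
By the pumping lemma, w = xyz with |xy| ≤ p and |y| > 0.
Since the first p symbols of w are all a's and |xy| ≤ p, y lies entirely in the leading a-block: y = a^k for some k with 1 ≤ k ≤ p.
Pump with i = 2: xy^2z = a^{p+k} b^p has p+k occurrences of a but only p of b. Since k ≥ 1 the counts differ, so xy^2z ∉ L.
This is a contradiction; hence L is not regular.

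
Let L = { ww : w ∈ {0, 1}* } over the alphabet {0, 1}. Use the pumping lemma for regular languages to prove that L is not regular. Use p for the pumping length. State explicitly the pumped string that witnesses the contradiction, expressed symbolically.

0^{p+k} 1^p 0^p 1^p

Assume L is regular. Let p be the pumping length given by the pumping lemma.
Take w = 0^p 1^p 0^p 1^p = uu where u = 0^p1^p; then w ∈ L and |w| = 4p ≥ p.
The pumping lemma gives a decomposition w = xyz where |xy| ≤ p and |y| ≥ 1.
Because |xy| ≤ p and w begins with p copies of 0, we have y = 0^k with 1 ≤ k ≤ p.
Pump with i = 2: xy^2z = 0^{p+k} 1^p 0^p 1^p, of length 4p+k. Suppose this equals vv. The string starts with 0 and ends with 1, so v does too; thus the boundary between the two copies of v is a 1→0 transition. There is exactly one such transition, at position 2p+k, so |v| = 2p+k and |vv| = 4p+2k ≠ 4p+k since k ≥ 1. So xy^2z ∉ L.
This is a contradiction; hence L is not regular.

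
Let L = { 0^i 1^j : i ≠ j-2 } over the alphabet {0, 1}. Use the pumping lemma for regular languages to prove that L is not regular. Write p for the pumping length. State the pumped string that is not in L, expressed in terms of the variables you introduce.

0^{p+p!} 1^{p+p!+2}

Suppose for contradiction that L is regular, and let p be the pumping length.
Choose w = 0^p 1^{p+p!+2}. Since p ≠ (p+p!+2)-2 = p+p!, w ∈ L; and |w| ≥ p.
The pumping lemma gives a decomposition w = xyz where |xy| ≤ p and |y| ≥ 1.
Because |xy| ≤ p and w begins with p copies of 0, we have y = 0^k with 1 ≤ k ≤ p.
Since 1 ≤ k ≤ p, k divides p!; set t = 1 + p!/k. Then xy^t z has p + (p!/k)·k = p + p! copies of 0. Now the 0-count is p+p! and (1-count)-2 = (p+p!+2)-2 = p+p!, so i ≠ j-2 fails. So xy^t z = 0^{p+p!} 1^{p+p!+2} ∉ L.
This contradicts the pumping lemma, so L is not regular.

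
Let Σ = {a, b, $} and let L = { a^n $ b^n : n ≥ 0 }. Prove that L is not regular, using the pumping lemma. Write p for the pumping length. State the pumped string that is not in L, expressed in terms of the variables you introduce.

a^{p+k} $ b^p

Suppose for contradiction that L is regular, and let p be the pumping length.
Take w = a^p $ b^p ∈ L with |w| = 2p+1 ≥ p.
By the pumping lemma, w = xyz with |xy| ≤ p and |y| ≥ 1.
Because |xy| ≤ p and w begins with p copies of a, we have y = a^k with 1 ≤ k ≤ p.
Pump with i = 2: xy^2z = a^{p+k} $ b^p, which would require p+k = p. But k ≥ 1, so xy^2z ∉ L.
This contradicts the pumping lemma, so L is not regular.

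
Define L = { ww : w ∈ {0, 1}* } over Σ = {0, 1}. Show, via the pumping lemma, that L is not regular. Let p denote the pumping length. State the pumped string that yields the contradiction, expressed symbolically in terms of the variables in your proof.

Suppose for contradiction that L is regular, and let p be the pumping length.
Take w = 0^p 1^p 0^p 1^p = uu where u = 0^p1^p; then w ∈ L and |w| = 4p ≥ p.
By the pumping lemma, w = xyz with |xy| ≤ p and |y| > 0.
Because |xy| ≤ p and w begins with p copies of 0, we have y = 0^k with 1 ≤ k ≤ p.
Pump with i = 2: xy^2z = 0^{p+k} 1^p 0^p 1^p, of length 4p+k. Suppose this equals vv. The string starts with 0 and ends with 1, so v does too; thus the boundary between the two copies of v is a 1→0 transition. There is exactly one such transition, at position 2p+k, so |v| = 2p+k and |vv| = 4p+2k ≠ 4p+k since k ≥ 1. So xy^2z ∉ L.
This is a contradiction; hence L is not regular.

0^{p+k} 1^p 0^p 1^p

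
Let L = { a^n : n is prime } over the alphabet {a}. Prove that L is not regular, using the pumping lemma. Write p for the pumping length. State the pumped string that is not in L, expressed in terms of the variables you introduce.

Toward a contradiction, assume L is regular with pumping length p.
Let q be a prime with q ≥ p+2 (infinitely many primes exist), and take w = a^q ∈ L with |w| = q ≥ p.
By the pumping lemma, w = xyz with |xy| ≤ p and |y| ≥ 1.
Then y = a^k for some k with 1 ≤ k ≤ p.
Since 1 ≤ k ≤ p, |xz| = q-k. Pump with i = q+1: |xy^{q+1}z| = (q-k)+(q+1)k = q+qk = q(1+k), which is composite (both factors ≥ 2). So xy^{q+1}z = a^{q(1+k)} ∉ L.
Contradiction. Therefore L is not regular.

a^{q(1+k)}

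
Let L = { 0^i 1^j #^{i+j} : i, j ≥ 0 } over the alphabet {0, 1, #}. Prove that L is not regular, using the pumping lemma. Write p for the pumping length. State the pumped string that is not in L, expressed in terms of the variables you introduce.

Toward a contradiction, assume L is regular with pumping length p.
Take w = 0^p 1^p #^{2p} ∈ L (with i=j=p, i+j=2p), |w| = 4p ≥ p.
By the pumping lemma, w = xyz with |xy| ≤ p and |y| > 0.
Since the first p symbols of w are all 0's and |xy| ≤ p, y lies entirely in the leading 0-block: y = 0^k for some k with 1 ≤ k ≤ p.
Consider xy^2z = 0^{p+k} 1^p #^{2p}. Now the 0- and 1-counts sum to 2p+k, but the #-count is 2p ≠ 2p+k. So xy^2z ∉ L.
Contradiction. Therefore L is not regular.

0^{p+k} 1^p #^{2p}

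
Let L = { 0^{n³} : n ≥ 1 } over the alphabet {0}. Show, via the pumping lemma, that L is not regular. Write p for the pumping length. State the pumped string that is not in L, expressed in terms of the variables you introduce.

0^{p³+k}

Suppose for contradiction that L is regular, and let p be the pumping length.
Take w = 0^{p³} ∈ L with |w| = p³ ≥ p.
Write w = xyz as guaranteed by the lemma, with |xy| ≤ p and |y| ≥ 1.
Then y = 0^k for some k with 1 ≤ k ≤ p.
Pump with i = 2: xy^2z = 0^{p³+k}. Since 1 ≤ k ≤ p, p³ < p³+k ≤ p³+p < p³+3p²+3p+1 = (p+1)³, so p³+k is not a perfect cube. So xy^2z ∉ L.
This is a contradiction; hence L is not regular.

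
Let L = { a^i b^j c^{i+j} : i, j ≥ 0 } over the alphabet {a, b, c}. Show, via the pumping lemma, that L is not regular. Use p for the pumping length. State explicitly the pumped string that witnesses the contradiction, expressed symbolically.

Suppose for contradiction that L is regular, and let p be the pumping length.
Take w = a^p b^p c^{2p} ∈ L (with i=j=p, i+j=2p), |w| = 4p ≥ p.
The pumping lemma gives a decomposition w = xyz where |xy| ≤ p and y is nonempty.
Since the first p symbols of w are all a's and |xy| ≤ p, y lies entirely in the leading a-block: y = a^k for some k with 1 ≤ k ≤ p.
Consider xy^2z = a^{p+k} b^p c^{2p}. Now the a- and b-counts sum to 2p+k, but the c-count is 2p ≠ 2p+k. So xy^2z ∉ L.
Contradiction. Therefore L is not regular.

a^{p+k} b^p c^{2p}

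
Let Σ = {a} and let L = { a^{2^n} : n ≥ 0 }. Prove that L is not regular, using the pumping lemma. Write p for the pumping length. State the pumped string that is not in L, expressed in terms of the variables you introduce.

Suppose for contradiction that L is regular, and let p be the pumping length.
Take w = a^{2^p} ∈ L with |w| = 2^p ≥ p.
Write w = xyz as guaranteed by the lemma, with |xy| ≤ p and y is nonempty.
Then y = a^k for some k with 1 ≤ k ≤ p.
Pump with i = 2: xy^2z = a^{2^p+k}. Since 1 ≤ k ≤ p < 2^p, we have 2^p < 2^p+k < 2^{p+1}, so 2^p+k is not a power of 2. So xy^2z ∉ L.
This contradicts the pumping lemma, so L is not regular.

a^{2^p+k}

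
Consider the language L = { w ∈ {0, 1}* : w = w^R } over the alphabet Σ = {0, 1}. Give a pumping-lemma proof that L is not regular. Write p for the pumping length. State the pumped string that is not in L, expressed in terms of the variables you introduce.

0^{p+k} 1 0^p

Assume L is regular; let p be its pumping constant.
Take w = 0^p 1 0^p, a palindrome of length 2p+1 ≥ p.
By the pumping lemma, w = xyz with |xy| ≤ p and |y| ≥ 1.
Since the first p symbols of w are all 0's and |xy| ≤ p, y lies entirely in the leading 0-block: y = 0^k for some k with 1 ≤ k ≤ p.
Pump with i = 2: xy^2z = 0^{p+k} 1 0^p. Its reverse is 0^p 1 0^{p+k}, which differs from xy^2z since k ≥ 1. So xy^2z is not a palindrome and xy^2z ∉ L.
Contradiction. Therefore L is not regular.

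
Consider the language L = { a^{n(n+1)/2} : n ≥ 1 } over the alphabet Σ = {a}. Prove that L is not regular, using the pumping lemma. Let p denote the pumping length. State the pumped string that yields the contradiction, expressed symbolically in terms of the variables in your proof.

a^{p(p+1)/2+k}

Toward a contradiction, assume L is regular with pumping length p.
Take w = a^{p(p+1)/2} ∈ L with |w| = p(p+1)/2 ≥ p.
By the pumping lemma, w = xyz with |xy| ≤ p and |y| > 0.
Then y = a^k for some k with 1 ≤ k ≤ p.
Pump with i = 2: xy^2z = a^{p(p+1)/2+k}. Since 1 ≤ k ≤ p, p(p+1)/2 < p(p+1)/2+k ≤ p(p+1)/2+p < (p+1)(p+2)/2, so p(p+1)/2+k is strictly between consecutive triangular numbers. So xy^2z ∉ L.
Contradiction. Therefore L is not regular.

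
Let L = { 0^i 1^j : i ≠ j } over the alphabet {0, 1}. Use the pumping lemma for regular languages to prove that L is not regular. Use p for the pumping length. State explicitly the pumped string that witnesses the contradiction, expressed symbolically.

0^{p+p!} 1^{p+p!}

Assume L is regular; let p be its pumping constant.
Choose w = 0^p 1^{p+p!}. Since p ≠ p+p!, w ∈ L; and |w| ≥ p.
Write w = xyz as guaranteed by the lemma, with |xy| ≤ p and |y| > 0.
Because |xy| ≤ p and w begins with p copies of 0, we have y = 0^k with 1 ≤ k ≤ p.
Since 1 ≤ k ≤ p, k divides p!; set t = 1 + p!/k. Then xy^t z has p + (p!/k)·k = p + p! copies of 0. Now the 0-count equals the 1-count, so i ≠ j fails. So xy^t z = 0^{p+p!} 1^{p+p!} ∉ L.
Contradiction. Therefore L is not regular.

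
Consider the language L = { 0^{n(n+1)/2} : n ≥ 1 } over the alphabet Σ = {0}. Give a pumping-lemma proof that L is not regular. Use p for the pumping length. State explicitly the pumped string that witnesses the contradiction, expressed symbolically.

Assume L is regular. Let p be the pumping length given by the pumping lemma.
Take w = 0^{p(p+1)/2} ∈ L with |w| = p(p+1)/2 ≥ p.
The pumping lemma gives a decomposition w = xyz where |xy| ≤ p and y is nonempty.
Then y = 0^k for some k with 1 ≤ k ≤ p.
Pump with i = 2: xy^2z = 0^{p(p+1)/2+k}. Since 1 ≤ k ≤ p, p(p+1)/2 < p(p+1)/2+k ≤ p(p+1)/2+p < (p+1)(p+2)/2, so p(p+1)/2+k is strictly between consecutive triangular numbers. So xy^2z ∉ L.
This is a contradiction; hence L is not regular.

0^{p(p+1)/2+k}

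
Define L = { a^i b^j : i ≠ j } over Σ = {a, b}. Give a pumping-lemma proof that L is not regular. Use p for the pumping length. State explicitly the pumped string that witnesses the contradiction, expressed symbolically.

Assume L is regular; let p be its pumping constant.
Choose w = a^p b^{p+p!}. Since p ≠ p+p!, w ∈ L; and |w| ≥ p.
By the pumping lemma, w = xyz with |xy| ≤ p and |y| > 0.
Because |xy| ≤ p and w begins with p copies of a, we have y = a^k with 1 ≤ k ≤ p.
Since 1 ≤ k ≤ p, k divides p!; set t = 1 + p!/k. Then xy^t z has p + (p!/k)·k = p + p! copies of a. Now the a-count equals the b-count, so i ≠ j fails. So xy^t z = a^{p+p!} b^{p+p!} ∉ L.
Contradiction. Therefore L is not regular.

a^{p+p!} b^{p+p!}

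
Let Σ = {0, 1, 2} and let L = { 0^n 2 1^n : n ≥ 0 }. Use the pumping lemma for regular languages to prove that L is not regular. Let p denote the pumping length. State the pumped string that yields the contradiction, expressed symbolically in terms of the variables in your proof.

Suppose for contradiction that L is regular, and let p be the pumping length.
Take w = 0^p 2 1^p ∈ L with |w| = 2p+1 ≥ p.
The pumping lemma gives a decomposition w = xyz where |xy| ≤ p and y is nonempty.
Because |xy| ≤ p and w begins with p copies of 0, we have y = 0^k with 1 ≤ k ≤ p.
Pump with i = 2: xy^2z = 0^{p+k} 2 1^p, which would require p+k = p. But k ≥ 1, so xy^2z ∉ L.
Contradiction. Therefore L is not regular.

0^{p+k} 2 1^p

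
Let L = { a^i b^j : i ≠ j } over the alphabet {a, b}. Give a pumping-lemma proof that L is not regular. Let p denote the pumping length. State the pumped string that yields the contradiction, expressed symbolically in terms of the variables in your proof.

Assume L is regular; let p be its pumping constant.
Choose w = a^p b^{p+p!}. Since p ≠ p+p!, w ∈ L; and |w| ≥ p.
By the pumping lemma, w = xyz with |xy| ≤ p and y is nonempty.
The first p characters of w are a's, so xy (and hence y) consists only of a's. Write y = a^k, 1 ≤ k ≤ p.
Since 1 ≤ k ≤ p, k divides p!; set t = 1 + p!/k. Then xy^t z has p + (p!/k)·k = p + p! copies of a. Now the a-count equals the b-count, so i ≠ j fails. So xy^t z = a^{p+p!} b^{p+p!} ∉ L.
Contradiction. Therefore L is not regular.

a^{p+p!} b^{p+p!}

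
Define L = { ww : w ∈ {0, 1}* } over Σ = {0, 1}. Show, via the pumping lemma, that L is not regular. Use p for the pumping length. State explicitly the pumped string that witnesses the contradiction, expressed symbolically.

0^{p+k} 1^p 0^p 1^p

Assume L is regular; let p be its pumping constant.
Take w = 0^p 1^p 0^p 1^p = uu where u = 0^p1^p; then w ∈ L and |w| = 4p ≥ p.
By the pumping lemma, w = xyz with |xy| ≤ p and y is nonempty.
Because |xy| ≤ p and w begins with p copies of 0, we have y = 0^k with 1 ≤ k ≤ p.
Pump with i = 2: xy^2z = 0^{p+k} 1^p 0^p 1^p, of length 4p+k. Suppose this equals vv. The string starts with 0 and ends with 1, so v does too; thus the boundary between the two copies of v is a 1→0 transition. There is exactly one such transition, at position 2p+k, so |v| = 2p+k and |vv| = 4p+2k ≠ 4p+k since k ≥ 1. So xy^2z ∉ L.
This is a contradiction; hence L is not regular.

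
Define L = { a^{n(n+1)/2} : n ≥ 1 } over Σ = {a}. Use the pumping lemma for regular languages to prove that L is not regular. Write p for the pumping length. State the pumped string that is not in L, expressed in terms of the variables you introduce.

Suppose for contradiction that L is regular, and let p be the pumping length.
Take w = a^{p(p+1)/2} ∈ L with |w| = p(p+1)/2 ≥ p.
Write w = xyz as guaranteed by the lemma, with |xy| ≤ p and |y| ≥ 1.
Then y = a^k for some k with 1 ≤ k ≤ p.
Pump with i = 2: xy^2z = a^{p(p+1)/2+k}. Since 1 ≤ k ≤ p, p(p+1)/2 < p(p+1)/2+k ≤ p(p+1)/2+p < (p+1)(p+2)/2, so p(p+1)/2+k is strictly between consecutive triangular numbers. So xy^2z ∉ L.
This contradicts the pumping lemma, so L is not regular.

a^{p(p+1)/2+k}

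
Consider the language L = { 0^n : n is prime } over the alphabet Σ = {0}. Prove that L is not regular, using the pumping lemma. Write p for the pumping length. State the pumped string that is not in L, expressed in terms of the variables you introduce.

Toward a contradiction, assume L is regular with pumping length p.
Let q be a prime with q ≥ p+2 (infinitely many primes exist), and take w = 0^q ∈ L with |w| = q ≥ p.
By the pumping lemma, w = xyz with |xy| ≤ p and y is nonempty.
Then y = 0^k for some k with 1 ≤ k ≤ p.
Since 1 ≤ k ≤ p, |xz| = q-k. Pump with i = q+1: |xy^{q+1}z| = (q-k)+(q+1)k = q+qk = q(1+k), which is composite (both factors ≥ 2). So xy^{q+1}z = 0^{q(1+k)} ∉ L.
This is a contradiction; hence L is not regular.

0^{q(1+k)}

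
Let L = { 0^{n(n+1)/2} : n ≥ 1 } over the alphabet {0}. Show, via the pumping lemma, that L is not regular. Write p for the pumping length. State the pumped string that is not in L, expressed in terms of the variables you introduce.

Toward a contradiction, assume L is regular with pumping length p.
Take w = 0^{p(p+1)/2} ∈ L with |w| = p(p+1)/2 ≥ p.
The pumping lemma gives a decomposition w = xyz where |xy| ≤ p and y is nonempty.
Then y = 0^k for some k with 1 ≤ k ≤ p.
Pump with i = 2: xy^2z = 0^{p(p+1)/2+k}. Since 1 ≤ k ≤ p, p(p+1)/2 < p(p+1)/2+k ≤ p(p+1)/2+p < (p+1)(p+2)/2, so p(p+1)/2+k is strictly between consecutive triangular numbers. So xy^2z ∉ L.
Contradiction. Therefore L is not regular.

0^{p(p+1)/2+k}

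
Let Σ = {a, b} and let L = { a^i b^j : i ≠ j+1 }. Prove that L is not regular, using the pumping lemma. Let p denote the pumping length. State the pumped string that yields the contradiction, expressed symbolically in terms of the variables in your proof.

a^{p+p!} b^{p+p!-1}

Assume L is regular. Let p be the pumping length given by the pumping lemma.
Choose w = a^p b^{p+p!-1}. Since p ≠ (p+p!-1)+1 = p+p!, w ∈ L; and |w| ≥ p.
Write w = xyz as guaranteed by the lemma, with |xy| ≤ p and y is nonempty.
Since the first p symbols of w are all a's and |xy| ≤ p, y lies entirely in the leading a-block: y = a^k for some k with 1 ≤ k ≤ p.
Since 1 ≤ k ≤ p, k divides p!; set t = 1 + p!/k. Then xy^t z has p + (p!/k)·k = p + p! copies of a. Now the a-count is p+p! and (b-count)+1 = (p+p!-1)+1 = p+p!, so i ≠ j+1 fails. So xy^t z = a^{p+p!} b^{p+p!-1} ∉ L.
This contradicts the pumping lemma, so L is not regular.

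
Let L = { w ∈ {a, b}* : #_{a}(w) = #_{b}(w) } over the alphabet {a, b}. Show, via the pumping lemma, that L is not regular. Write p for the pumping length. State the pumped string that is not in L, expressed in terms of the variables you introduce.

a^{p+k} b^p

Assume L is regular; let p be its pumping constant.
Choose w = a^p b^p ∈ L with |w| = 2p ≥ p.
The pumping lemma gives a decomposition w = xyz where |xy| ≤ p and y is nonempty.
Because |xy| ≤ p and w begins with p copies of a, we have y = a^k with 1 ≤ k ≤ p.
Pump with i = 2: xy^2z = a^{p+k} b^p has p+k occurrences of a but only p of b. Since k ≥ 1 the counts differ, so xy^2z ∉ L.
Contradiction. Therefore L is not regular.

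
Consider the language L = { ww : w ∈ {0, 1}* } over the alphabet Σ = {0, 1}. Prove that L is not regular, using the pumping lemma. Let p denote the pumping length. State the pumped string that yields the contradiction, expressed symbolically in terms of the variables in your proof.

Toward a contradiction, assume L is regular with pumping length p.
Take w = 0^p 1^p 0^p 1^p = uu where u = 0^p1^p; then w ∈ L and |w| = 4p ≥ p.
The pumping lemma gives a decomposition w = xyz where |xy| ≤ p and |y| > 0.
The first p characters of w are 0's, so xy (and hence y) consists only of 0's. Write y = 0^k, 1 ≤ k ≤ p.
Pump with i = 2: xy^2z = 0^{p+k} 1^p 0^p 1^p, of length 4p+k. Suppose this equals vv. The string starts with 0 and ends with 1, so v does too; thus the boundary between the two copies of v is a 1→0 transition. There is exactly one such transition, at position 2p+k, so |v| = 2p+k and |vv| = 4p+2k ≠ 4p+k since k ≥ 1. So xy^2z ∉ L.
This is a contradiction; hence L is not regular.

0^{p+k} 1^p 0^p 1^p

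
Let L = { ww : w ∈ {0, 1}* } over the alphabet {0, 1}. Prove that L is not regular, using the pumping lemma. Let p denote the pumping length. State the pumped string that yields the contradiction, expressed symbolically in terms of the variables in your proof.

Assume L is regular; let p be its pumping constant.
Take w = 0^p 1^p 0^p 1^p = uu where u = 0^p1^p; then w ∈ L and |w| = 4p ≥ p.
Write w = xyz as guaranteed by the lemma, with |xy| ≤ p and y is nonempty.
Because |xy| ≤ p and w begins with p copies of 0, we have y = 0^k with 1 ≤ k ≤ p.
Pump with i = 2: xy^2z = 0^{p+k} 1^p 0^p 1^p, of length 4p+k. Suppose this equals vv. The string starts with 0 and ends with 1, so v does too; thus the boundary between the two copies of v is a 1→0 transition. There is exactly one such transition, at position 2p+k, so |v| = 2p+k and |vv| = 4p+2k ≠ 4p+k since k ≥ 1. So xy^2z ∉ L.
Contradiction. Therefore L is not regular.

0^{p+k} 1^p 0^p 1^p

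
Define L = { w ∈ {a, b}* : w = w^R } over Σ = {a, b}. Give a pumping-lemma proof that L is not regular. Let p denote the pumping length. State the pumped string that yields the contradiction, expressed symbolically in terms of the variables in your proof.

Toward a contradiction, assume L is regular with pumping length p.
Take w = a^p b a^p, a palindrome of length 2p+1 ≥ p.
By the pumping lemma, w = xyz with |xy| ≤ p and |y| ≥ 1.
Since the first p symbols of w are all a's and |xy| ≤ p, y lies entirely in the leading a-block: y = a^k for some k with 1 ≤ k ≤ p.
Pump with i = 2: xy^2z = a^{p+k} b a^p. Its reverse is a^p b a^{p+k}, which differs from xy^2z since k ≥ 1. So xy^2z is not a palindrome and xy^2z ∉ L.
This contradicts the pumping lemma, so L is not regular.

a^{p+k} b a^p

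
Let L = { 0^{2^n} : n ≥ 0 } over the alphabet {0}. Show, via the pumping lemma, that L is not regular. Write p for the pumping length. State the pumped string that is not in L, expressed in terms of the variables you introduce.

0^{2^p+k}

Toward a contradiction, assume L is regular with pumping length p.
Take w = 0^{2^p} ∈ L with |w| = 2^p ≥ p.
The pumping lemma gives a decomposition w = xyz where |xy| ≤ p and |y| > 0.
Then y = 0^k for some k with 1 ≤ k ≤ p.
Pump with i = 2: xy^2z = 0^{2^p+k}. Since 1 ≤ k ≤ p < 2^p, we have 2^p < 2^p+k < 2^{p+1}, so 2^p+k is not a power of 2. So xy^2z ∉ L.
This contradicts the pumping lemma, so L is not regular.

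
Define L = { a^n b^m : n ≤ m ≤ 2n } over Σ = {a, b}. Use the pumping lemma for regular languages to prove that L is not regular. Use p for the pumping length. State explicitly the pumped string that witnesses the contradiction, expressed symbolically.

a^{p+k} b^p

Suppose for contradiction that L is regular, and let p be the pumping length.
Take w = a^p b^p ∈ L (since p ≤ p ≤ 2p), with |w| = 2p ≥ p.
The pumping lemma gives a decomposition w = xyz where |xy| ≤ p and |y| > 0.
The first p characters of w are a's, so xy (and hence y) consists only of a's. Write y = a^k, 1 ≤ k ≤ p.
Pump with i = 2: xy^2z = a^{p+k} b^p. Now n = p+k > p = m, so the condition n ≤ m fails. Thus xy^2z ∉ L.
This contradicts the pumping lemma, so L is not regular.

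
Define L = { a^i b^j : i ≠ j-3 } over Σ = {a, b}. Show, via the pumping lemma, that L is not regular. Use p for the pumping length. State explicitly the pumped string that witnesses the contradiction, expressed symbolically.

Suppose for contradiction that L is regular, and let p be the pumping length.
Choose w = a^p b^{p+p!+3}. Since p ≠ (p+p!+3)-3 = p+p!, w ∈ L; and |w| ≥ p.
The pumping lemma gives a decomposition w = xyz where |xy| ≤ p and y is nonempty.
Because |xy| ≤ p and w begins with p copies of a, we have y = a^k with 1 ≤ k ≤ p.
Since 1 ≤ k ≤ p, k divides p!; set t = 1 + p!/k. Then xy^t z has p + (p!/k)·k = p + p! copies of a. Now the a-count is p+p! and (b-count)-3 = (p+p!+3)-3 = p+p!, so i ≠ j-3 fails. So xy^t z = a^{p+p!} b^{p+p!+3} ∉ L.
This contradicts the pumping lemma, so L is not regular.

a^{p+p!} b^{p+p!+3}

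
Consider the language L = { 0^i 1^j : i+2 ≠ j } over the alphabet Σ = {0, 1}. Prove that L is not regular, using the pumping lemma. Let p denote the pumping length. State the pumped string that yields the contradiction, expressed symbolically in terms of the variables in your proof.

0^{p+p!} 1^{p+p!+2}

Assume L is regular. Let p be the pumping length given by the pumping lemma.
Choose w = 0^p 1^{p+p!+2}. Since p ≠ (p+p!+2)-2 = p+p!, w ∈ L; and |w| ≥ p.
The pumping lemma gives a decomposition w = xyz where |xy| ≤ p and |y| ≥ 1.
Because |xy| ≤ p and w begins with p copies of 0, we have y = 0^k with 1 ≤ k ≤ p.
Since 1 ≤ k ≤ p, k divides p!; set t = 1 + p!/k. Then xy^t z has p + (p!/k)·k = p + p! copies of 0. Now the 0-count is p+p! and (1-count)-2 = (p+p!+2)-2 = p+p!, so i+2 ≠ j fails. So xy^t z = 0^{p+p!} 1^{p+p!+2} ∉ L.
This is a contradiction; hence L is not regular.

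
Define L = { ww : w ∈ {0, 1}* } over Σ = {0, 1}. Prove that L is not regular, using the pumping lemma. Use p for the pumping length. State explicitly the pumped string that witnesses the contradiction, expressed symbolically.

0^{p+k} 1^p 0^p 1^p

Toward a contradiction, assume L is regular with pumping length p.
Take w = 0^p 1^p 0^p 1^p = uu where u = 0^p1^p; then w ∈ L and |w| = 4p ≥ p.
By the pumping lemma, w = xyz with |xy| ≤ p and y is nonempty.
Because |xy| ≤ p and w begins with p copies of 0, we have y = 0^k with 1 ≤ k ≤ p.
Pump with i = 2: xy^2z = 0^{p+k} 1^p 0^p 1^p, of length 4p+k. Suppose this equals vv. The string starts with 0 and ends with 1, so v does too; thus the boundary between the two copies of v is a 1→0 transition. There is exactly one such transition, at position 2p+k, so |v| = 2p+k and |vv| = 4p+2k ≠ 4p+k since k ≥ 1. So xy^2z ∉ L.
Contradiction. Therefore L is not regular.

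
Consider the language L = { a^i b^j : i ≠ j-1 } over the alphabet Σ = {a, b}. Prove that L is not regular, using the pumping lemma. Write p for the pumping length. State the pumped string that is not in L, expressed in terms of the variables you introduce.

a^{p+p!} b^{p+p!+1}

Suppose for contradiction that L is regular, and let p be the pumping length.
Choose w = a^p b^{p+p!+1}. Since p ≠ (p+p!+1)-1 = p+p!, w ∈ L; and |w| ≥ p.
The pumping lemma gives a decomposition w = xyz where |xy| ≤ p and |y| ≥ 1.
Since the first p symbols of w are all a's and |xy| ≤ p, y lies entirely in the leading a-block: y = a^k for some k with 1 ≤ k ≤ p.
Since 1 ≤ k ≤ p, k divides p!; set t = 1 + p!/k. Then xy^t z has p + (p!/k)·k = p + p! copies of a. Now the a-count is p+p! and (b-count)-1 = (p+p!+1)-1 = p+p!, so i ≠ j-1 fails. So xy^t z = a^{p+p!} b^{p+p!+1} ∉ L.
This is a contradiction; hence L is not regular.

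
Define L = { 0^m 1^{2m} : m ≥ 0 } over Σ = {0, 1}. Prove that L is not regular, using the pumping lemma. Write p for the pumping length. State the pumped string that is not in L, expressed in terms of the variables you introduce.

Toward a contradiction, assume L is regular with pumping length p.
Take w = 0^p 1^{2p}. Then w ∈ L and |w| = 3p ≥ p.
By the pumping lemma, w = xyz with |xy| ≤ p and |y| ≥ 1.
Since the first p symbols of w are all 0's and |xy| ≤ p, y lies entirely in the leading 0-block: y = 0^k for some k with 1 ≤ k ≤ p.
Pump with i = 2: xy^2z = 0^{p+k} 1^{2p}. For this to lie in L we would need 2p = 2(p+k), which forces k = 0. But k ≥ 1, so xy^2z ∉ L.
Contradiction. Therefore L is not regular.

0^{p+k} 1^{2p}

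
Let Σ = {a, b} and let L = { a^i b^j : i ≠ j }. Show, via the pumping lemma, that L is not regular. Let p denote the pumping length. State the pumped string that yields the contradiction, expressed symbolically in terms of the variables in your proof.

a^{p+p!} b^{p+p!}

Toward a contradiction, assume L is regular with pumping length p.
Choose w = a^p b^{p+p!}. Since p ≠ p+p!, w ∈ L; and |w| ≥ p.
By the pumping lemma, w = xyz with |xy| ≤ p and |y| > 0.
The first p characters of w are a's, so xy (and hence y) consists only of a's. Write y = a^k, 1 ≤ k ≤ p.
Since 1 ≤ k ≤ p, k divides p!; set t = 1 + p!/k. Then xy^t z has p + (p!/k)·k = p + p! copies of a. Now the a-count equals the b-count, so i ≠ j fails. So xy^t z = a^{p+p!} b^{p+p!} ∉ L.
Contradiction. Therefore L is not regular.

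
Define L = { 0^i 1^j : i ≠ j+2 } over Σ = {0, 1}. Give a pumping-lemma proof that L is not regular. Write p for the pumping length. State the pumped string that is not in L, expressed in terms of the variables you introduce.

0^{p+p!} 1^{p+p!-2}

Assume L is regular. Let p be the pumping length given by the pumping lemma.
Choose w = 0^p 1^{p+p!-2}. Since p ≠ (p+p!-2)+2 = p+p!, w ∈ L; and |w| ≥ p.
The pumping lemma gives a decomposition w = xyz where |xy| ≤ p and y is nonempty.
Because |xy| ≤ p and w begins with p copies of 0, we have y = 0^k with 1 ≤ k ≤ p.
Since 1 ≤ k ≤ p, k divides p!; set t = 1 + p!/k. Then xy^t z has p + (p!/k)·k = p + p! copies of 0. Now the 0-count is p+p! and (1-count)+2 = (p+p!-2)+2 = p+p!, so i ≠ j+2 fails. So xy^t z = 0^{p+p!} 1^{p+p!-2} ∉ L.
This is a contradiction; hence L is not regular.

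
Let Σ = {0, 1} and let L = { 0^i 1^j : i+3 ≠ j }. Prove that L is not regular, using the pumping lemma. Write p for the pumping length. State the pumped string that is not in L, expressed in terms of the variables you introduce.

0^{p+p!} 1^{p+p!+3}

Assume L is regular; let p be its pumping constant.
Choose w = 0^p 1^{p+p!+3}. Since p ≠ (p+p!+3)-3 = p+p!, w ∈ L; and |w| ≥ p.
Write w = xyz as guaranteed by the lemma, with |xy| ≤ p and |y| > 0.
Since the first p symbols of w are all 0's and |xy| ≤ p, y lies entirely in the leading 0-block: y = 0^k for some k with 1 ≤ k ≤ p.
Since 1 ≤ k ≤ p, k divides p!; set t = 1 + p!/k. Then xy^t z has p + (p!/k)·k = p + p! copies of 0. Now the 0-count is p+p! and (1-count)-3 = (p+p!+3)-3 = p+p!, so i+3 ≠ j fails. So xy^t z = 0^{p+p!} 1^{p+p!+3} ∉ L.
This is a contradiction; hence L is not regular.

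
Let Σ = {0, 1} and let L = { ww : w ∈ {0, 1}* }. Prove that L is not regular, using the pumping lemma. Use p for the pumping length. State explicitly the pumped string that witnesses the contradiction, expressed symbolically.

0^{p+k} 1^p 0^p 1^p

Suppose for contradiction that L is regular, and let p be the pumping length.
Take w = 0^p 1^p 0^p 1^p = uu where u = 0^p1^p; then w ∈ L and |w| = 4p ≥ p.
By the pumping lemma, w = xyz with |xy| ≤ p and |y| > 0.
The first p characters of w are 0's, so xy (and hence y) consists only of 0's. Write y = 0^k, 1 ≤ k ≤ p.
Pump with i = 2: xy^2z = 0^{p+k} 1^p 0^p 1^p, of length 4p+k. Suppose this equals vv. The string starts with 0 and ends with 1, so v does too; thus the boundary between the two copies of v is a 1→0 transition. There is exactly one such transition, at position 2p+k, so |v| = 2p+k and |vv| = 4p+2k ≠ 4p+k since k ≥ 1. So xy^2z ∉ L.
Contradiction. Therefore L is not regular.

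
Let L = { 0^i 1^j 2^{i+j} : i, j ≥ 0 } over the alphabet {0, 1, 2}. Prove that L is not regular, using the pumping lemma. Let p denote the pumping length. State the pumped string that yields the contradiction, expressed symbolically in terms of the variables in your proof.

Assume L is regular; let p be its pumping constant.
Take w = 0^p 1^p 2^{2p} ∈ L (with i=j=p, i+j=2p), |w| = 4p ≥ p.
By the pumping lemma, w = xyz with |xy| ≤ p and y is nonempty.
Since the first p symbols of w are all 0's and |xy| ≤ p, y lies entirely in the leading 0-block: y = 0^k for some k with 1 ≤ k ≤ p.
Consider xy^2z = 0^{p+k} 1^p 2^{2p}. Now the 0- and 1-counts sum to 2p+k, but the 2-count is 2p ≠ 2p+k. So xy^2z ∉ L.
This is a contradiction; hence L is not regular.

0^{p+k} 1^p 2^{2p}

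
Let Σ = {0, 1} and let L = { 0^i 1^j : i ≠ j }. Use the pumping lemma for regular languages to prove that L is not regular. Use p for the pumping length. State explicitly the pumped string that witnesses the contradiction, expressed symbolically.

Suppose for contradiction that L is regular, and let p be the pumping length.
Choose w = 0^p 1^{p+p!}. Since p ≠ p+p!, w ∈ L; and |w| ≥ p.
Write w = xyz as guaranteed by the lemma, with |xy| ≤ p and |y| > 0.
Since the first p symbols of w are all 0's and |xy| ≤ p, y lies entirely in the leading 0-block: y = 0^k for some k with 1 ≤ k ≤ p.
Since 1 ≤ k ≤ p, k divides p!; set t = 1 + p!/k. Then xy^t z has p + (p!/k)·k = p + p! copies of 0. Now the 0-count equals the 1-count, so i ≠ j fails. So xy^t z = 0^{p+p!} 1^{p+p!} ∉ L.
This contradicts the pumping lemma, so L is not regular.

0^{p+p!} 1^{p+p!}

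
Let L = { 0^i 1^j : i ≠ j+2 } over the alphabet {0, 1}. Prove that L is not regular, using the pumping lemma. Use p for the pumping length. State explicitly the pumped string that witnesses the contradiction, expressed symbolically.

Assume L is regular; let p be its pumping constant.
Choose w = 0^p 1^{p+p!-2}. Since p ≠ (p+p!-2)+2 = p+p!, w ∈ L; and |w| ≥ p.
The pumping lemma gives a decomposition w = xyz where |xy| ≤ p and |y| ≥ 1.
The first p characters of w are 0's, so xy (and hence y) consists only of 0's. Write y = 0^k, 1 ≤ k ≤ p.
Since 1 ≤ k ≤ p, k divides p!; set t = 1 + p!/k. Then xy^t z has p + (p!/k)·k = p + p! copies of 0. Now the 0-count is p+p! and (1-count)+2 = (p+p!-2)+2 = p+p!, so i ≠ j+2 fails. So xy^t z = 0^{p+p!} 1^{p+p!-2} ∉ L.
This contradicts the pumping lemma, so L is not regular.

0^{p+p!} 1^{p+p!-2}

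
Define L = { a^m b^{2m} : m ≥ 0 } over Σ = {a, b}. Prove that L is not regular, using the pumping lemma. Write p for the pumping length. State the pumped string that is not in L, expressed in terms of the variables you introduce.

a^{p+k} b^{2p}

Assume L is regular; let p be its pumping constant.
Take w = a^p b^{2p}. Then w ∈ L and |w| = 3p ≥ p.
The pumping lemma gives a decomposition w = xyz where |xy| ≤ p and |y| > 0.
The first p characters of w are a's, so xy (and hence y) consists only of a's. Write y = a^k, 1 ≤ k ≤ p.
Pump with i = 2: xy^2z = a^{p+k} b^{2p}. For this to lie in L we would need 2p = 2(p+k), which forces k = 0. But k ≥ 1, so xy^2z ∉ L.
This contradicts the pumping lemma, so L is not regular.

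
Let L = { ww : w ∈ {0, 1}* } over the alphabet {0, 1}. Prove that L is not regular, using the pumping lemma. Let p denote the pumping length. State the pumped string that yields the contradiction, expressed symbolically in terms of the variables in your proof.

0^{p+k} 1^p 0^p 1^p

Assume L is regular. Let p be the pumping length given by the pumping lemma.
Take w = 0^p 1^p 0^p 1^p = uu where u = 0^p1^p; then w ∈ L and |w| = 4p ≥ p.
Write w = xyz as guaranteed by the lemma, with |xy| ≤ p and y is nonempty.
Because |xy| ≤ p and w begins with p copies of 0, we have y = 0^k with 1 ≤ k ≤ p.
Pump with i = 2: xy^2z = 0^{p+k} 1^p 0^p 1^p, of length 4p+k. Suppose this equals vv. The string starts with 0 and ends with 1, so v does too; thus the boundary between the two copies of v is a 1→0 transition. There is exactly one such transition, at position 2p+k, so |v| = 2p+k and |vv| = 4p+2k ≠ 4p+k since k ≥ 1. So xy^2z ∉ L.
This contradicts the pumping lemma, so L is not regular.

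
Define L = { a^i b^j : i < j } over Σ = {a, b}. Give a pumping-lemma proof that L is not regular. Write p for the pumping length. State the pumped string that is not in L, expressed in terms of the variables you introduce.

a^{p+k} b^{p+1}

Assume L is regular. Let p be the pumping length given by the pumping lemma.
Choose w = a^p b^{p+1} ∈ L, with |w| = 2p+1 ≥ p.
Write w = xyz as guaranteed by the lemma, with |xy| ≤ p and |y| ≥ 1.
Since the first p symbols of w are all a's and |xy| ≤ p, y lies entirely in the leading a-block: y = a^k for some k with 1 ≤ k ≤ p.
Consider xy^2z = a^{p+k} b^{p+1}. Since k ≥ 1, the a-count p+k is at least p+1, so i < j fails; thus xy^2z ∉ L.
This is a contradiction; hence L is not regular.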